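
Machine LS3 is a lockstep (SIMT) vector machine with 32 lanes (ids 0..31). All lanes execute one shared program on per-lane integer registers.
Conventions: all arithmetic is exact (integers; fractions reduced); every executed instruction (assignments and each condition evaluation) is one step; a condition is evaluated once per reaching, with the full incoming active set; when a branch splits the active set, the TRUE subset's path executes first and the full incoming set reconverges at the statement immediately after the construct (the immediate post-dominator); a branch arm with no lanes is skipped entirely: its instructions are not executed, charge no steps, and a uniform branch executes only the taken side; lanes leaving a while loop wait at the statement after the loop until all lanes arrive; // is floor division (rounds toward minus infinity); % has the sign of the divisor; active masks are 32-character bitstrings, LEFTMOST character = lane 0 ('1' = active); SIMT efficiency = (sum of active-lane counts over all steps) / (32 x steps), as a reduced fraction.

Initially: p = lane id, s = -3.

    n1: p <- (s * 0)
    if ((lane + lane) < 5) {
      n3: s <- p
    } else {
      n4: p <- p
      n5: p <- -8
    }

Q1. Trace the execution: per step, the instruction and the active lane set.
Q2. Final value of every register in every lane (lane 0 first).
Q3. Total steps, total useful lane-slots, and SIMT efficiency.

step 0: p <- (s * 0)                 11111111111111111111111111111111
step 1: eval ((lane + lane) < 5)     11111111111111111111111111111111
step 2: s <- p                       11100000000000000000000000000000
step 3: p <- p                       00011111111111111111111111111111
step 4: p <- -8                      00011111111111111111111111111111

Answer: 5 steps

p: 0,0,0,-8,-8,-8,-8,-8,-8,-8,-8,-8,-8,-8,-8,-8,-8,-8,-8,-8,-8,-8,-8,-8,-8,-8,-8,-8,-8,-8,-8,-8
s: 0,0,0,-3,-3,-3,-3,-3,-3,-3,-3,-3,-3,-3,-3,-3,-3,-3,-3,-3,-3,-3,-3,-3,-3,-3,-3,-3,-3,-3,-3,-3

steps = 5; useful = 125; efficiency = 125/160 = 25/32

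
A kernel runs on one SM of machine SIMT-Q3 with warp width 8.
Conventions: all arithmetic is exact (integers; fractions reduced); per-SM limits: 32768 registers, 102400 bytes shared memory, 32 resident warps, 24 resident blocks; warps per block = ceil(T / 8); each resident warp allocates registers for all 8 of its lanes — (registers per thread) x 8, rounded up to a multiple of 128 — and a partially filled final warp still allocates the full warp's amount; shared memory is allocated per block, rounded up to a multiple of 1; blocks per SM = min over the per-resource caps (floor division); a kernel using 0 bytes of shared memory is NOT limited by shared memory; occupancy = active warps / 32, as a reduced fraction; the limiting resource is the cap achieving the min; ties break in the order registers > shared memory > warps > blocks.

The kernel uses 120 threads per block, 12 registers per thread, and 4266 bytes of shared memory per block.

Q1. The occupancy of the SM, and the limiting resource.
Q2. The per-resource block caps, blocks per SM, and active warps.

Answer: occupancy 15/16, limited by warps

registers: 17 blocks
shared memory: 24 blocks
warps: 2 blocks
blocks: 24 blocks

Answer: 2 blocks, 30 active warps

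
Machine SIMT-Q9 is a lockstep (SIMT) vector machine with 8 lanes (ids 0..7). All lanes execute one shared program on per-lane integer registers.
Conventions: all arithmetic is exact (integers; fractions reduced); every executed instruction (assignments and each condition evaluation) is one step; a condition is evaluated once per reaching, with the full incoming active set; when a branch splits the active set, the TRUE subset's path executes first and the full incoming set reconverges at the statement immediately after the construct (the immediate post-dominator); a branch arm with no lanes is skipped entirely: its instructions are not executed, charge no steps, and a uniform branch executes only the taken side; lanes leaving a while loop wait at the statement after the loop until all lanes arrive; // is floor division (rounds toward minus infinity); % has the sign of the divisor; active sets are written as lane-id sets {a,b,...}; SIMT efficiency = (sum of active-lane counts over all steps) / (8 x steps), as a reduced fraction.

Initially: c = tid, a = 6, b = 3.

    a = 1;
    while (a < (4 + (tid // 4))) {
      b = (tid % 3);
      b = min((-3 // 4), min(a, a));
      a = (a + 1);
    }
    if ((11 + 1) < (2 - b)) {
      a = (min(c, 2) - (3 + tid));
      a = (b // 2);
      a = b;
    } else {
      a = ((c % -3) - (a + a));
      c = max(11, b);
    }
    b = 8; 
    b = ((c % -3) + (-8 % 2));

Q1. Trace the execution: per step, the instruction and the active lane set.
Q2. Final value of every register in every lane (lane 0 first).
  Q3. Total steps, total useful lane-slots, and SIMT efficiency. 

step 0: a <- 1                       {0,1,2,3,4,5,6,7}
step 1: eval (a < (4 + (tid // 4)))  {0,1,2,3,4,5,6,7}
step 2: b <- (tid % 3)               {0,1,2,3,4,5,6,7}
step 3: b <- min((-3 // 4), min(a, a)) {0,1,2,3,4,5,6,7}
step 4: a <- (a + 1)                 {0,1,2,3,4,5,6,7}
step 5: eval (a < (4 + (tid // 4)))  {0,1,2,3,4,5,6,7}
step 6: b <- (tid % 3)               {0,1,2,3,4,5,6,7}
step 7: b <- min((-3 // 4), min(a, a)) {0,1,2,3,4,5,6,7}
step 8: a <- (a + 1)                 {0,1,2,3,4,5,6,7}
step 9: eval (a < (4 + (tid // 4)))  {0,1,2,3,4,5,6,7}
step 10: b <- (tid % 3)               {0,1,2,3,4,5,6,7}
step 11: b <- min((-3 // 4), min(a, a)) {0,1,2,3,4,5,6,7}
step 12: a <- (a + 1)                 {0,1,2,3,4,5,6,7}
step 13: eval (a < (4 + (tid // 4)))  {0,1,2,3,4,5,6,7}
step 14: b <- (tid % 3)               {4,5,6,7}
step 15: b <- min((-3 // 4), min(a, a)) {4,5,6,7}
step 16: a <- (a + 1)                 {4,5,6,7}
step 17: eval (a < (4 + (tid // 4)))  {4,5,6,7}
step 18: eval ((11 + 1) < (2 - b))    {0,1,2,3,4,5,6,7}
step 19: a <- ((c % -3) - (a + a))    {0,1,2,3,4,5,6,7}
step 20: c <- max(11, b)              {0,1,2,3,4,5,6,7}
step 21: b <- 8                       {0,1,2,3,4,5,6,7}
step 22: b <- ((c % -3) + (-8 % 2))   {0,1,2,3,4,5,6,7}

Answer: 23 steps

c: 11,11,11,11,11,11,11,11
a: -8,-10,-9,-8,-12,-11,-10,-12
b: -1,-1,-1,-1,-1,-1,-1,-1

steps = 23; useful = 168; efficiency = 168/184 = 21/23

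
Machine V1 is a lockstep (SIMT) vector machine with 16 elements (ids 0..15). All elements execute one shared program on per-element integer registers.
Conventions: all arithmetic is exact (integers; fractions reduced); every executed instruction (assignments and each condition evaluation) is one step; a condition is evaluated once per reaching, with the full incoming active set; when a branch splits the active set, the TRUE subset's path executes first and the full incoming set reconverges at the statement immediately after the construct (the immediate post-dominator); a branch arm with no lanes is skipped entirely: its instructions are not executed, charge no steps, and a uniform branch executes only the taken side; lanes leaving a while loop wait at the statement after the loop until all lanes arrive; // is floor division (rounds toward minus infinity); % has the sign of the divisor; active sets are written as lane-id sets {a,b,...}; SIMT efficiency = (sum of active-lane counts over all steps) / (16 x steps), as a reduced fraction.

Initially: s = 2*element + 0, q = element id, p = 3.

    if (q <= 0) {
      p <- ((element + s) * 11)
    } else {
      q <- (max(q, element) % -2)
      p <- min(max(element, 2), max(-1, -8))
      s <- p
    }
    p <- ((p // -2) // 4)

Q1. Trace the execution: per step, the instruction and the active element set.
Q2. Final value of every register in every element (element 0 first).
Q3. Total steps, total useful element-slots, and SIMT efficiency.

step 0: eval (q <= 0)                {0,1,2,3,4,5,6,7,8,9,10,11,12,13,14,15}
step 1: p <- ((element + s) * 11)    {0}
step 2: q <- (max(q, element) % -2)  {1,2,3,4,5,6,7,8,9,10,11,12,13,14,15}
step 3: p <- min(max(element, 2), max(-1, -8)) {1,2,3,4,5,6,7,8,9,10,11,12,13,14,15}
step 4: s <- p                       {1,2,3,4,5,6,7,8,9,10,11,12,13,14,15}
step 5: p <- ((p // -2) // 4)        {0,1,2,3,4,5,6,7,8,9,10,11,12,13,14,15}

Answer: 6 steps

s: 0,-1,-1,-1,-1,-1,-1,-1,-1,-1,-1,-1,-1,-1,-1,-1
q: 0,-1,0,-1,0,-1,0,-1,0,-1,0,-1,0,-1,0,-1
p: 0,0,0,0,0,0,0,0,0,0,0,0,0,0,0,0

steps = 6; useful = 78; efficiency = 78/96 = 13/16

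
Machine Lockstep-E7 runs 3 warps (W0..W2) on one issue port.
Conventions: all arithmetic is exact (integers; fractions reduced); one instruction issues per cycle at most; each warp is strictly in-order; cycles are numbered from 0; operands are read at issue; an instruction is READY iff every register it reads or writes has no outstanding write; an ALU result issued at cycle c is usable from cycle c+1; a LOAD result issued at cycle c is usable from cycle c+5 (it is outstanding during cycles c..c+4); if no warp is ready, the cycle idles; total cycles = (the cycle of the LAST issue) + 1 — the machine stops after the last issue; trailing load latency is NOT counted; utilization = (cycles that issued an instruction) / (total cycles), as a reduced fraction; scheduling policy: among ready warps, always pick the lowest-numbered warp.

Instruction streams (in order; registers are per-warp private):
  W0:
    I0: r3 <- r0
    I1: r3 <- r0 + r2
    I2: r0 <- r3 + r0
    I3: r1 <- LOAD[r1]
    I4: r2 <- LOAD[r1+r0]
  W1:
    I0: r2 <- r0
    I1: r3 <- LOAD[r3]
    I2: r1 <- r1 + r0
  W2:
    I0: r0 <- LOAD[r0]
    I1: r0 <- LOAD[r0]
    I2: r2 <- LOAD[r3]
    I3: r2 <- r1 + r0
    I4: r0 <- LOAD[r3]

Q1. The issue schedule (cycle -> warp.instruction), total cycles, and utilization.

cycle 0: W0.I0
cycle 1: W0.I1
cycle 2: W0.I2
cycle 3: W0.I3
cycle 4: W1.I0
cycle 5: W1.I1
cycle 6: W1.I2
cycle 7: W2.I0
cycle 8: W0.I4
cycle 9: idle
cycle 10: idle
cycle 11: idle
cycle 12: W2.I1
cycle 13: W2.I2
cycle 14: idle
cycle 15: idle
cycle 16: idle
cycle 17: idle
cycle 18: W2.I3
cycle 19: W2.I4

Answer: 20 cycles, utilization 13/20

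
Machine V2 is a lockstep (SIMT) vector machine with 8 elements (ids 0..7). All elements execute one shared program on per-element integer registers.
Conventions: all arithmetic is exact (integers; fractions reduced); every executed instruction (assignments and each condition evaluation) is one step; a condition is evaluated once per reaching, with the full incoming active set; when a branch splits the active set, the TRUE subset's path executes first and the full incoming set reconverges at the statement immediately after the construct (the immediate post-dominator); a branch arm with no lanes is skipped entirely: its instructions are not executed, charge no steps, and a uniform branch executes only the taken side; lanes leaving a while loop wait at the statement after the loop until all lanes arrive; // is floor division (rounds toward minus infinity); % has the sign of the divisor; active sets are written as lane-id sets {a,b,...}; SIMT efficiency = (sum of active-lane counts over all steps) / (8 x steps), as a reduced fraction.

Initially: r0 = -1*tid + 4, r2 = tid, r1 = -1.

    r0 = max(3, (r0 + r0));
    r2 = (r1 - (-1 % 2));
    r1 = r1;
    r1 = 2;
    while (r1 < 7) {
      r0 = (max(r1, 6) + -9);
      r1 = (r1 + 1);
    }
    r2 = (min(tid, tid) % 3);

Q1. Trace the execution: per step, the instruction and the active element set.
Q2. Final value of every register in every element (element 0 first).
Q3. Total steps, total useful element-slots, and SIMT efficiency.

step 0: r0 <- max(3, (r0 + r0))      {0,1,2,3,4,5,6,7}
step 1: r2 <- (r1 - (-1 % 2))        {0,1,2,3,4,5,6,7}
step 2: r1 <- r1                     {0,1,2,3,4,5,6,7}
step 3: r1 <- 2                      {0,1,2,3,4,5,6,7}
step 4: eval (r1 < 7)                {0,1,2,3,4,5,6,7}
step 5: r0 <- (max(r1, 6) + -9)      {0,1,2,3,4,5,6,7}
step 6: r1 <- (r1 + 1)               {0,1,2,3,4,5,6,7}
step 7: eval (r1 < 7)                {0,1,2,3,4,5,6,7}
step 8: r0 <- (max(r1, 6) + -9)      {0,1,2,3,4,5,6,7}
step 9: r1 <- (r1 + 1)               {0,1,2,3,4,5,6,7}
step 10: eval (r1 < 7)                {0,1,2,3,4,5,6,7}
step 11: r0 <- (max(r1, 6) + -9)      {0,1,2,3,4,5,6,7}
step 12: r1 <- (r1 + 1)               {0,1,2,3,4,5,6,7}
step 13: eval (r1 < 7)                {0,1,2,3,4,5,6,7}
step 14: r0 <- (max(r1, 6) + -9)      {0,1,2,3,4,5,6,7}
step 15: r1 <- (r1 + 1)               {0,1,2,3,4,5,6,7}
step 16: eval (r1 < 7)                {0,1,2,3,4,5,6,7}
step 17: r0 <- (max(r1, 6) + -9)      {0,1,2,3,4,5,6,7}
step 18: r1 <- (r1 + 1)               {0,1,2,3,4,5,6,7}
step 19: eval (r1 < 7)                {0,1,2,3,4,5,6,7}
step 20: r2 <- (min(tid, tid) % 3)    {0,1,2,3,4,5,6,7}

Answer: 21 steps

r0: -3,-3,-3,-3,-3,-3,-3,-3
r2: 0,1,2,0,1,2,0,1
r1: 7,7,7,7,7,7,7,7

steps = 21; useful = 168; efficiency = 168/168 = 1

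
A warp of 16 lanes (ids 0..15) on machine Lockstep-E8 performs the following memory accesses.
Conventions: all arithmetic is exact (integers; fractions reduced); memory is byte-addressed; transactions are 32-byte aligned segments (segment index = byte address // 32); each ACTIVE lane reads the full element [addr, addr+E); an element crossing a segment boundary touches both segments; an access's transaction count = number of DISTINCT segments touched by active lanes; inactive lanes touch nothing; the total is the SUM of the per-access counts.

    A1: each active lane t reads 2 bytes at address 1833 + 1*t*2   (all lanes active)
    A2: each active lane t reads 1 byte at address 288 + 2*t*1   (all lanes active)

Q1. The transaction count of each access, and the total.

A1: 2 transactions
A2: 1 transaction

Answer: 2,1; total 3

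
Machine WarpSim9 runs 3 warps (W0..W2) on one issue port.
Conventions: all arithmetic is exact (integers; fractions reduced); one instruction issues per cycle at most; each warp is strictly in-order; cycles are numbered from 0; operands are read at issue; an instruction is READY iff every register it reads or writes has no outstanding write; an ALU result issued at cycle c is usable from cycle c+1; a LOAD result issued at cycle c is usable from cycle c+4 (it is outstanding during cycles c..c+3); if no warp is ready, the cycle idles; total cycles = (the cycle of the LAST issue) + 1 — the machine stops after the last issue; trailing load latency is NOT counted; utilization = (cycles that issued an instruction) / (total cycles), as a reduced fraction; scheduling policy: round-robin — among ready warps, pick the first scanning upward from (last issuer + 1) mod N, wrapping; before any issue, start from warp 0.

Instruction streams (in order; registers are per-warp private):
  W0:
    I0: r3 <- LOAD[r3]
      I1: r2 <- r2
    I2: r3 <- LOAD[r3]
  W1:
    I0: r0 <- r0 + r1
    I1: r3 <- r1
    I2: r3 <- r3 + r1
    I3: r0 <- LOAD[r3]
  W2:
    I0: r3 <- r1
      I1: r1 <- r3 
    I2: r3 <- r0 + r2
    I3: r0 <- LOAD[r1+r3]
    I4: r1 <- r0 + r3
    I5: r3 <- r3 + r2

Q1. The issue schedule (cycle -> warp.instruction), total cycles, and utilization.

cycle 0: W0.I0
cycle 1: W1.I0
cycle 2: W2.I0
cycle 3: W0.I1
cycle 4: W1.I1
cycle 5: W2.I1
cycle 6: W0.I2
cycle 7: W1.I2
cycle 8: W2.I2
cycle 9: W1.I3
cycle 10: W2.I3
cycle 11: idle
cycle 12: idle
cycle 13: idle
cycle 14: W2.I4
cycle 15: W2.I5

Answer: 16 cycles, utilization 13/16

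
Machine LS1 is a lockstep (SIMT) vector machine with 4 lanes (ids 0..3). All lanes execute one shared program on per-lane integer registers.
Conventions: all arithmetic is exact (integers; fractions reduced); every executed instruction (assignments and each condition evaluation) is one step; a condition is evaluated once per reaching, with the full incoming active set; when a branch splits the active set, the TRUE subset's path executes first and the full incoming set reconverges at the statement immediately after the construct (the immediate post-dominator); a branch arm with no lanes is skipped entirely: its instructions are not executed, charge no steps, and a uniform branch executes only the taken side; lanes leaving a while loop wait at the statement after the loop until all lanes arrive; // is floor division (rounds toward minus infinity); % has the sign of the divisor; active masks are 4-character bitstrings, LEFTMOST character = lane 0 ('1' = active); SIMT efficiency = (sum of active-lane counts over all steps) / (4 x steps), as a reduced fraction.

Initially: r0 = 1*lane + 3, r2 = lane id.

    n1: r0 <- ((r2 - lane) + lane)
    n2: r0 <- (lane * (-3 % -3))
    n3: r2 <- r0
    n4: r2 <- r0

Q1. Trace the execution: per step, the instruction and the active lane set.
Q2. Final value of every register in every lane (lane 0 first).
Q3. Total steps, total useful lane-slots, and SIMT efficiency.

step 0: r0 <- ((r2 - lane) + lane)   1111
step 1: r0 <- (lane * (-3 % -3))     1111
step 2: r2 <- r0                     1111
step 3: r2 <- r0                     1111

Answer: 4 steps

r0: 0,0,0,0
r2: 0,0,0,0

steps = 4; useful = 16; efficiency = 16/16 = 1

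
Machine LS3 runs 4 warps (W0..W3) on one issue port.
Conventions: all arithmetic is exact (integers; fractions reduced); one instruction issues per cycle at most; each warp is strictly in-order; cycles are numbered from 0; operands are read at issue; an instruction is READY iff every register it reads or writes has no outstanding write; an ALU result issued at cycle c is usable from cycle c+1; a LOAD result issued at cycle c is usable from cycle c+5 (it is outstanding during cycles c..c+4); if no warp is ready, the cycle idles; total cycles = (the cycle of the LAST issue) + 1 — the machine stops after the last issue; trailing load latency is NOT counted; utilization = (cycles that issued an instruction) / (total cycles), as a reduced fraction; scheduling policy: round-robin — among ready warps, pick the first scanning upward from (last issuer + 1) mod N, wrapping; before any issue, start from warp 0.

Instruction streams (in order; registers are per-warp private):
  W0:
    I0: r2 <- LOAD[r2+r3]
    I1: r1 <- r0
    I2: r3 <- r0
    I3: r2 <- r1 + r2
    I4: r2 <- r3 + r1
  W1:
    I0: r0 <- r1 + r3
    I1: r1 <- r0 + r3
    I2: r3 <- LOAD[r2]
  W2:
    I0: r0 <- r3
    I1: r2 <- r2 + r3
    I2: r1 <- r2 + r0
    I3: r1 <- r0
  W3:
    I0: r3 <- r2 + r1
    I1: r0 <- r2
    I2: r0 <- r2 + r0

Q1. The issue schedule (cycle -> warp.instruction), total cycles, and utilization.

cycle 0: W0.I0
cycle 1: W1.I0
cycle 2: W2.I0
cycle 3: W3.I0
cycle 4: W0.I1
cycle 5: W1.I1
cycle 6: W2.I1
cycle 7: W3.I1
cycle 8: W0.I2
cycle 9: W1.I2
cycle 10: W2.I2
cycle 11: W3.I2
cycle 12: W0.I3
cycle 13: W2.I3
cycle 14: W0.I4

Answer: 15 cycles, utilization 1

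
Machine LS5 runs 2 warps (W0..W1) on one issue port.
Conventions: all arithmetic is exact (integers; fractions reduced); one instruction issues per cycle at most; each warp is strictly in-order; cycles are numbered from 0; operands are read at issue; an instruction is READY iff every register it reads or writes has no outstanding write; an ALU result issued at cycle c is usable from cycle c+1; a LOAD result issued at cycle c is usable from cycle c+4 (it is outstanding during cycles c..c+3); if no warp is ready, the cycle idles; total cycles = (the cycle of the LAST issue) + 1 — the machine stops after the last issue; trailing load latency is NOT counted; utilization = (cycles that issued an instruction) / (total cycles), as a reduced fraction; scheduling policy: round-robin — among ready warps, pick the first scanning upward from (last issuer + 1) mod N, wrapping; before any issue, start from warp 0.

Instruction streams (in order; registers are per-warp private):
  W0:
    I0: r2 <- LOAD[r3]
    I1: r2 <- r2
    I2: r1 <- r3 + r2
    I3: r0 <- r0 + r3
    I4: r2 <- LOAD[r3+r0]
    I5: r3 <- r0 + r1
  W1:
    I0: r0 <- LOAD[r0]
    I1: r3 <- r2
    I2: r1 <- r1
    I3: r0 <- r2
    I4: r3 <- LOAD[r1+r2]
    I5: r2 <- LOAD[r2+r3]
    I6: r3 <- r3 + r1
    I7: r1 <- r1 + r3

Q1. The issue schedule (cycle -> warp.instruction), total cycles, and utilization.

cycle 0: W0.I0
cycle 1: W1.I0
cycle 2: W1.I1
cycle 3: W1.I2
cycle 4: W0.I1
cycle 5: W1.I3
cycle 6: W0.I2
cycle 7: W1.I4
cycle 8: W0.I3
cycle 9: W0.I4
cycle 10: W0.I5
cycle 11: W1.I5
cycle 12: W1.I6
cycle 13: W1.I7

Answer: 14 cycles, utilization 1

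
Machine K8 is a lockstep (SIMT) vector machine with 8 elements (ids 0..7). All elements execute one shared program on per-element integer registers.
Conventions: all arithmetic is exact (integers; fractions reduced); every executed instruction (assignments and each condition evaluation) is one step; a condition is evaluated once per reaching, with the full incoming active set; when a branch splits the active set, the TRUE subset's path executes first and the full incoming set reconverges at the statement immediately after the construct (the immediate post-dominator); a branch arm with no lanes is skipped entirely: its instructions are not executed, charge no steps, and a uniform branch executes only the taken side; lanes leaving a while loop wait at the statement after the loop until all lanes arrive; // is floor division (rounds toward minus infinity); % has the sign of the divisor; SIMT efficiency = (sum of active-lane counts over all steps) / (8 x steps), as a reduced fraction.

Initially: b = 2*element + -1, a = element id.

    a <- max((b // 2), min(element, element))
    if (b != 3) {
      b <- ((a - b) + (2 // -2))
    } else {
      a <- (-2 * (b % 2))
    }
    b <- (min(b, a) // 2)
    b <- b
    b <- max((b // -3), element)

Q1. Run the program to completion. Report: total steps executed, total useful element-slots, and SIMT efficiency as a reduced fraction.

Answer: 7 steps, 48 useful, 6/7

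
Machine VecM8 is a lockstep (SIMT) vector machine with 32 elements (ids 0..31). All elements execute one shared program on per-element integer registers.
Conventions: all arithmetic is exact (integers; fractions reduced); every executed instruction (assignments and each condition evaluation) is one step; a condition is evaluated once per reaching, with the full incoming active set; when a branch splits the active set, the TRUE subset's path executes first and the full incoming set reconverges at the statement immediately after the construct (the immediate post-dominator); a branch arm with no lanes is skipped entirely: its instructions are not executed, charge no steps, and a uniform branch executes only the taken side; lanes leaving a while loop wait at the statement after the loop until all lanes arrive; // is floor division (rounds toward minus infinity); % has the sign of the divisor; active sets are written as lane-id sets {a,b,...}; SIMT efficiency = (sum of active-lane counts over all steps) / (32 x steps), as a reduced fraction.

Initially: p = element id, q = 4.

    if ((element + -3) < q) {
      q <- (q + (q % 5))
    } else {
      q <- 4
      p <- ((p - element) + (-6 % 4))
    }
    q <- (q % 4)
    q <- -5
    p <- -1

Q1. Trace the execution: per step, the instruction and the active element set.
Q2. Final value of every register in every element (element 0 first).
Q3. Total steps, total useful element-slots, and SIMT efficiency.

step 0: eval ((element + -3) < q)    {0,1,2,3,4,5,6,7,8,9,10,11,12,13,14,15,16,17,18,19,20,21,22,23,24,25,26,27,28,29,30,31}
step 1: q <- (q + (q % 5))           {0,1,2,3,4,5,6}
step 2: q <- 4                       {7,8,9,10,11,12,13,14,15,16,17,18,19,20,21,22,23,24,25,26,27,28,29,30,31}
step 3: p <- ((p - element) + (-6 % 4)) {7,8,9,10,11,12,13,14,15,16,17,18,19,20,21,22,23,24,25,26,27,28,29,30,31}
step 4: q <- (q % 4)                 {0,1,2,3,4,5,6,7,8,9,10,11,12,13,14,15,16,17,18,19,20,21,22,23,24,25,26,27,28,29,30,31}
step 5: q <- -5                      {0,1,2,3,4,5,6,7,8,9,10,11,12,13,14,15,16,17,18,19,20,21,22,23,24,25,26,27,28,29,30,31}
step 6: p <- -1                      {0,1,2,3,4,5,6,7,8,9,10,11,12,13,14,15,16,17,18,19,20,21,22,23,24,25,26,27,28,29,30,31}

Answer: 7 steps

p: -1,-1,-1,-1,-1,-1,-1,-1,-1,-1,-1,-1,-1,-1,-1,-1,-1,-1,-1,-1,-1,-1,-1,-1,-1,-1,-1,-1,-1,-1,-1,-1
q: -5,-5,-5,-5,-5,-5,-5,-5,-5,-5,-5,-5,-5,-5,-5,-5,-5,-5,-5,-5,-5,-5,-5,-5,-5,-5,-5,-5,-5,-5,-5,-5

steps = 7; useful = 185; efficiency = 185/224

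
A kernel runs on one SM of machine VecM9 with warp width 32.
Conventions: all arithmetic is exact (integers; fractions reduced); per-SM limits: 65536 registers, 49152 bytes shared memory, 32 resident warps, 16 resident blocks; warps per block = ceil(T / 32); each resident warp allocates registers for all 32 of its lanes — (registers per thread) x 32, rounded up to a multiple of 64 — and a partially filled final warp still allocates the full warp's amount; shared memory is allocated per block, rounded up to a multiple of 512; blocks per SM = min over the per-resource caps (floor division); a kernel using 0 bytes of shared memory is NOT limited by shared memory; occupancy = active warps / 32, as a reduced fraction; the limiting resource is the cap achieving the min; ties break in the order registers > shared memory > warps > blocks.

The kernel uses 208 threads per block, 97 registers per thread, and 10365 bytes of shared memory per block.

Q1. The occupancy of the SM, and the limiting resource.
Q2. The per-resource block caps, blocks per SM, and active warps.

Answer: occupancy 7/16, limited by registers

registers: 2 blocks
shared memory: 4 blocks
warps: 4 blocks
blocks: 16 blocks

Answer: 2 blocks, 14 active warps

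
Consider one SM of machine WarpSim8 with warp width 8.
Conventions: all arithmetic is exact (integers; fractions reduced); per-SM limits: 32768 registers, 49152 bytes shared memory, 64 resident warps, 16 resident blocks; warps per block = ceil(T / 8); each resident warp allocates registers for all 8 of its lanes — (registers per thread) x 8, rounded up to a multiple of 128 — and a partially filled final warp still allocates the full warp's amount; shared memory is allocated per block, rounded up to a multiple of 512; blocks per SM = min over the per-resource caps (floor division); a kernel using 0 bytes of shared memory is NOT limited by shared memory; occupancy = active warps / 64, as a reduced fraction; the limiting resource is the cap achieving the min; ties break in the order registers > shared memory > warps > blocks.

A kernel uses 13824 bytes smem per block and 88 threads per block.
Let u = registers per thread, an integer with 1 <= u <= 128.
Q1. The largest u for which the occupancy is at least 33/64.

Answer: u = 112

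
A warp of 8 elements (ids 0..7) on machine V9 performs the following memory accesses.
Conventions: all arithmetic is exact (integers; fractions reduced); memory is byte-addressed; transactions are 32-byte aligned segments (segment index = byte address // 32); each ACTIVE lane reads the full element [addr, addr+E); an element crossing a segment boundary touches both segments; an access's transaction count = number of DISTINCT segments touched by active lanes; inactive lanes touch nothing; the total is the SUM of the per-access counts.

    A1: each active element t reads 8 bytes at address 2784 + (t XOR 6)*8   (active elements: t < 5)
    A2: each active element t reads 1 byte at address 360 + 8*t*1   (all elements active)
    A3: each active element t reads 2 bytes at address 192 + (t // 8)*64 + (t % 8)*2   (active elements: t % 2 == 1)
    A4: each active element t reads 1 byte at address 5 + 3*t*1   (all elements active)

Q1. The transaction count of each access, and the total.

A1: 2 transactions
A2: 3 transactions
A3: 1 transaction
A4: 1 transaction

Answer: 2,3,1,1; total 7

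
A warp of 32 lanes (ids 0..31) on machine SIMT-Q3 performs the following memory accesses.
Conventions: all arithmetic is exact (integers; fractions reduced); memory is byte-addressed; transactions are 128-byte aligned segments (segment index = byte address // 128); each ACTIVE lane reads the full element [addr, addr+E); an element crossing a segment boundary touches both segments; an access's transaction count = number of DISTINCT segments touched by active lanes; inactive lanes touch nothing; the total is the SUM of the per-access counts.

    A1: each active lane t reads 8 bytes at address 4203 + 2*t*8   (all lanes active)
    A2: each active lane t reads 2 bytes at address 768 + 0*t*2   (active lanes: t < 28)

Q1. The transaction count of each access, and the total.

A1: 5 transactions
A2: 1 transaction

Answer: 5,1; total 6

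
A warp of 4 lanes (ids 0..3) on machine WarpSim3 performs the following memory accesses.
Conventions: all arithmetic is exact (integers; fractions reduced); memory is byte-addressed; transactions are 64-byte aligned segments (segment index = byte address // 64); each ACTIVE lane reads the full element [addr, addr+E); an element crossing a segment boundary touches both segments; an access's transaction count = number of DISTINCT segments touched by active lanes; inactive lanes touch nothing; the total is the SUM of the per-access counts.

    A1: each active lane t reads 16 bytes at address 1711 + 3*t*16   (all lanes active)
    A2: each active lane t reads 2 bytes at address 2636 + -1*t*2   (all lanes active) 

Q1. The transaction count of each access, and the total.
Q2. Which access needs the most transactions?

A1: 4 transactions
A2: 1 transaction

Answer: 4,1; total 5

Answer: A1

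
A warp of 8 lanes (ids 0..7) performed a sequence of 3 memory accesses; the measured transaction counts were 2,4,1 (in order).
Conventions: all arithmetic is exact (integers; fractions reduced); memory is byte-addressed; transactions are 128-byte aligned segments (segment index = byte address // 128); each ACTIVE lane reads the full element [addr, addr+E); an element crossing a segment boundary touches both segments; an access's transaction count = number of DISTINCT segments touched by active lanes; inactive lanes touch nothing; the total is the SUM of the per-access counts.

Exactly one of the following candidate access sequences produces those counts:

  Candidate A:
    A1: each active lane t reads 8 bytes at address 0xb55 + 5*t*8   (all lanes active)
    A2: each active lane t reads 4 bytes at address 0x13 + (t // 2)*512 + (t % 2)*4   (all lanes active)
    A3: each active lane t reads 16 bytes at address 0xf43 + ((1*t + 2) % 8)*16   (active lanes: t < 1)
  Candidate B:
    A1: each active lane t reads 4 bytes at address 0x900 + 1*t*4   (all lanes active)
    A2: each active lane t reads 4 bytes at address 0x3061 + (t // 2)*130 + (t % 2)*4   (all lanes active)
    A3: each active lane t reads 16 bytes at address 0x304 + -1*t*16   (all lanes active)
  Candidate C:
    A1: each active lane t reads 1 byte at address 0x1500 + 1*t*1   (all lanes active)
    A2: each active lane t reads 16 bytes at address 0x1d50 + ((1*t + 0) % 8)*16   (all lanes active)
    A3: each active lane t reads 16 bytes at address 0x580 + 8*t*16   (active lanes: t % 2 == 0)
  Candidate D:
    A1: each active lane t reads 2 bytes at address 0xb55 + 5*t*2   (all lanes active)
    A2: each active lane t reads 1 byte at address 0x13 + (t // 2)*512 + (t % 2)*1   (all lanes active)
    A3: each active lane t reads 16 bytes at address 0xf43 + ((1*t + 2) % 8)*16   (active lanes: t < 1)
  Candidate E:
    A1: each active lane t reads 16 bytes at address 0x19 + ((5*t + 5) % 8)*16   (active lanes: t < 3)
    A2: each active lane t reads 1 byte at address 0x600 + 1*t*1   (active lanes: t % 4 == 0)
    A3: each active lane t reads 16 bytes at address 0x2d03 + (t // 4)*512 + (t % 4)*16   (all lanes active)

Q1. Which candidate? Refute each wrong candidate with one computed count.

A: A1 gives 3 transactions, not 2
B: A1 gives 1 transaction, not 2
C: A1 gives 1 transaction, not 2
E: A2 gives 1 transaction, not 4
D: all counts match (2,4,1)

Answer: D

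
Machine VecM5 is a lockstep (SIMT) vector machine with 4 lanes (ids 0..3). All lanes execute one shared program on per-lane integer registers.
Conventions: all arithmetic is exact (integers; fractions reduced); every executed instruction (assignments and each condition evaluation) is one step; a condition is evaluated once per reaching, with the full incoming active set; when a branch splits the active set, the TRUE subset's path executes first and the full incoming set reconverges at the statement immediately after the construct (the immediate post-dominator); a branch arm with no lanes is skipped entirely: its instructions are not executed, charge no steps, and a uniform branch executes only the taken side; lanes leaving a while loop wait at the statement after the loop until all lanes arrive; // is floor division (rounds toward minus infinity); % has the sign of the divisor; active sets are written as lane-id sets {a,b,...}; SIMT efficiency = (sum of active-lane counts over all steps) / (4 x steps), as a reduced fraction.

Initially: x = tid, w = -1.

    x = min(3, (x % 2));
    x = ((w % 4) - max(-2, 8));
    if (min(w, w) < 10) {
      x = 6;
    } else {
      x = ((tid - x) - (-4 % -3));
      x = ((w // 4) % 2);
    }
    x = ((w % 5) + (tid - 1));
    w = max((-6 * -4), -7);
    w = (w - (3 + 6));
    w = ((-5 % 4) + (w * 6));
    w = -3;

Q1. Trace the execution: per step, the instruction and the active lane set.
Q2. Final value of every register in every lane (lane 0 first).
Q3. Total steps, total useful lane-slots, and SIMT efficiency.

step 0: x <- min(3, (x % 2))         {0,1,2,3}
step 1: x <- ((w % 4) - max(-2, 8))  {0,1,2,3}
step 2: eval (min(w, w) < 10)        {0,1,2,3}
step 3: x <- 6                       {0,1,2,3}
step 4: x <- ((w % 5) + (tid - 1))   {0,1,2,3}
step 5: w <- max((-6 * -4), -7)      {0,1,2,3}
step 6: w <- (w - (3 + 6))           {0,1,2,3}
step 7: w <- ((-5 % 4) + (w * 6))    {0,1,2,3}
step 8: w <- -3                      {0,1,2,3}

Answer: 9 steps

x: 3,4,5,6
w: -3,-3,-3,-3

steps = 9; useful = 36; efficiency = 36/36 = 1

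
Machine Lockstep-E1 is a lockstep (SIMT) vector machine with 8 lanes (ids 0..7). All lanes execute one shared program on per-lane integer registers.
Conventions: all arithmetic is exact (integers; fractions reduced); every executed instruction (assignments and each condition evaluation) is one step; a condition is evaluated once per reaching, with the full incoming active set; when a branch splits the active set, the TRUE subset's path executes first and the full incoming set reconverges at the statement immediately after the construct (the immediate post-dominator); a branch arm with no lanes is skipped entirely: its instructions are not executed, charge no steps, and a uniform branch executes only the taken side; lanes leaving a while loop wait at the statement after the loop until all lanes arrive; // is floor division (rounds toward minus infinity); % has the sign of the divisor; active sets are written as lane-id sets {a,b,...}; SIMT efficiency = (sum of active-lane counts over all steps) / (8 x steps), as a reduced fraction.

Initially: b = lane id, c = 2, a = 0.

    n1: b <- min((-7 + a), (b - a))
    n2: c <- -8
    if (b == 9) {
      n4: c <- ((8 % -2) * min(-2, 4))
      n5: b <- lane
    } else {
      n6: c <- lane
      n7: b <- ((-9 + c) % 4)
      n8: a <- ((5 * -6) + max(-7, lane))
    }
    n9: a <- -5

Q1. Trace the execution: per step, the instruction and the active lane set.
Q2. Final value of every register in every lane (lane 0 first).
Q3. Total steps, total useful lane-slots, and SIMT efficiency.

step 0: b <- min((-7 + a), (b - a))  {0,1,2,3,4,5,6,7}
step 1: c <- -8                      {0,1,2,3,4,5,6,7}
step 2: eval (b == 9)                {0,1,2,3,4,5,6,7}
step 3: c <- lane                    {0,1,2,3,4,5,6,7}
step 4: b <- ((-9 + c) % 4)          {0,1,2,3,4,5,6,7}
step 5: a <- ((5 * -6) + max(-7, lane)) {0,1,2,3,4,5,6,7}
step 6: a <- -5                      {0,1,2,3,4,5,6,7}

Answer: 7 steps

b: 3,0,1,2,3,0,1,2
c: 0,1,2,3,4,5,6,7
a: -5,-5,-5,-5,-5,-5,-5,-5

steps = 7; useful = 56; efficiency = 56/56 = 1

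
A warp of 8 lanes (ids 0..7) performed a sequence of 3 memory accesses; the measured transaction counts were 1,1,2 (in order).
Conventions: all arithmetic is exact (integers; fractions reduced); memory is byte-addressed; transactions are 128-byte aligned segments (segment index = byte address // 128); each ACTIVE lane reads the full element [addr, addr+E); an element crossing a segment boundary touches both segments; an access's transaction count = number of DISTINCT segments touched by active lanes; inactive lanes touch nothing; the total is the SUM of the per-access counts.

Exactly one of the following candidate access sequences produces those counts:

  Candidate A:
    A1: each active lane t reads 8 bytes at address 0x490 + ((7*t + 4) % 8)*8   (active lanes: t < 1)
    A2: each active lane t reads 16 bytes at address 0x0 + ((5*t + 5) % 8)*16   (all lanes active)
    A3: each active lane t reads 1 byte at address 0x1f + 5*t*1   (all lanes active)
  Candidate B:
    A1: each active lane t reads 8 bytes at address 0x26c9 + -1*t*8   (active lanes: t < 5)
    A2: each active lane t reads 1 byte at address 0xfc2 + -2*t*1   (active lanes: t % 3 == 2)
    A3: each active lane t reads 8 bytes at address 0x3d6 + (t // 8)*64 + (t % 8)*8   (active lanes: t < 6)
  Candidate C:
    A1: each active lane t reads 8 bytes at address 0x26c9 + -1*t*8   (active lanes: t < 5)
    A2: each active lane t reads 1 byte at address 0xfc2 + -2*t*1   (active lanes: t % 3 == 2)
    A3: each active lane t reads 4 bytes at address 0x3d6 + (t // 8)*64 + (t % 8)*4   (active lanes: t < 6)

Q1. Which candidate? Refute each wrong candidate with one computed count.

A: A3 gives 1 transaction, not 2
C: A3 gives 1 transaction, not 2
B: all counts match (1,1,2)

Answer: B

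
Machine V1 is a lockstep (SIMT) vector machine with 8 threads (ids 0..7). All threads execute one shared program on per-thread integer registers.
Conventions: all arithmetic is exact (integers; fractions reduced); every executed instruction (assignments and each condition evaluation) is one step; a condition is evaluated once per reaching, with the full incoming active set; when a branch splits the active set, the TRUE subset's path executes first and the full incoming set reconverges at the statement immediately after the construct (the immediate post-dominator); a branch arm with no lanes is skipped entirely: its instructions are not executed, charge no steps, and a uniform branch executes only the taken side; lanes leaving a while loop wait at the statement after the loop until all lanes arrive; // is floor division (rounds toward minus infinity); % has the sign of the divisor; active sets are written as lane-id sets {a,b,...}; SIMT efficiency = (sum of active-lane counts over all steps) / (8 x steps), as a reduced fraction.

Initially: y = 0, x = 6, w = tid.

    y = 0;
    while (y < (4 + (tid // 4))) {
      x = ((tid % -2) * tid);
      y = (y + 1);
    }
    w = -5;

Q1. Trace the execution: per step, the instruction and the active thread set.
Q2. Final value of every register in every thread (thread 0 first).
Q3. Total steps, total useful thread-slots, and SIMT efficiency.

step 0: y <- 0                       {0,1,2,3,4,5,6,7}
step 1: eval (y < (4 + (tid // 4)))  {0,1,2,3,4,5,6,7}
step 2: x <- ((tid % -2) * tid)      {0,1,2,3,4,5,6,7}
step 3: y <- (y + 1)                 {0,1,2,3,4,5,6,7}
step 4: eval (y < (4 + (tid // 4)))  {0,1,2,3,4,5,6,7}
step 5: x <- ((tid % -2) * tid)      {0,1,2,3,4,5,6,7}
step 6: y <- (y + 1)                 {0,1,2,3,4,5,6,7}
step 7: eval (y < (4 + (tid // 4)))  {0,1,2,3,4,5,6,7}
step 8: x <- ((tid % -2) * tid)      {0,1,2,3,4,5,6,7}
step 9: y <- (y + 1)                 {0,1,2,3,4,5,6,7}
step 10: eval (y < (4 + (tid // 4)))  {0,1,2,3,4,5,6,7}
step 11: x <- ((tid % -2) * tid)      {0,1,2,3,4,5,6,7}
step 12: y <- (y + 1)                 {0,1,2,3,4,5,6,7}
step 13: eval (y < (4 + (tid // 4)))  {0,1,2,3,4,5,6,7}
step 14: x <- ((tid % -2) * tid)      {4,5,6,7}
step 15: y <- (y + 1)                 {4,5,6,7}
step 16: eval (y < (4 + (tid // 4)))  {4,5,6,7}
step 17: w <- -5                      {0,1,2,3,4,5,6,7}

Answer: 18 steps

y: 4,4,4,4,5,5,5,5
x: 0,-1,0,-3,0,-5,0,-7
w: -5,-5,-5,-5,-5,-5,-5,-5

steps = 18; useful = 132; efficiency = 132/144 = 11/12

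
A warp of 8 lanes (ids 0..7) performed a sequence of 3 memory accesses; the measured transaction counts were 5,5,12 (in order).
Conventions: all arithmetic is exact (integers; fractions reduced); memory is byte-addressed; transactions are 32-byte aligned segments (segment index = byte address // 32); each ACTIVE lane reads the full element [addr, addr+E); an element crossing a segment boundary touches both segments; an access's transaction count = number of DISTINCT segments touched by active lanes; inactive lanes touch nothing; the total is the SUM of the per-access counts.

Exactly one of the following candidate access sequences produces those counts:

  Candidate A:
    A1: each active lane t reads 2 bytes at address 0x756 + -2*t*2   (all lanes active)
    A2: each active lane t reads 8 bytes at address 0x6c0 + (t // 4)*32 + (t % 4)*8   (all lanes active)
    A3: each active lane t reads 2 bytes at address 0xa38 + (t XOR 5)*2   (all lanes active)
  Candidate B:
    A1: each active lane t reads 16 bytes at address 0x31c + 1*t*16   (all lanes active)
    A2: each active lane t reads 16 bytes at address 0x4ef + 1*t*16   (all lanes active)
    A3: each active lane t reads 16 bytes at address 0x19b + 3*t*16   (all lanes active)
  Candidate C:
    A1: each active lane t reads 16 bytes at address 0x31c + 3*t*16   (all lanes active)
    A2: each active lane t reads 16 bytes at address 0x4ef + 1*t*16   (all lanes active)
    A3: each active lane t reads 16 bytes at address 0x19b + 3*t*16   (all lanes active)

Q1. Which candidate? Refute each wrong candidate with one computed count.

A: A1 gives 2 transactions, not 5
C: A1 gives 12 transactions, not 5
B: all counts match (5,5,12)

Answer: B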